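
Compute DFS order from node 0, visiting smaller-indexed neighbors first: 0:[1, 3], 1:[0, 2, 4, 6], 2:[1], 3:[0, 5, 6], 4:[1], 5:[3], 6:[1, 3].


DFS stack-based: start with [0]
Visit order: [0, 1, 2, 4, 6, 3, 5]


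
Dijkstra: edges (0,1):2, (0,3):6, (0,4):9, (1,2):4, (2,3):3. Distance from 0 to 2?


Dijkstra from 0:
Distances: {0: 0, 1: 2, 2: 6, 3: 6, 4: 9}
Shortest distance to 2 = 6, path = [0, 1, 2]


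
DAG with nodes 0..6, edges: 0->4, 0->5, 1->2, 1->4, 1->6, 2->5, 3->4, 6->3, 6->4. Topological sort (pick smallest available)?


Kahn's algorithm, process smallest node first
Order: [0, 1, 2, 5, 6, 3, 4]


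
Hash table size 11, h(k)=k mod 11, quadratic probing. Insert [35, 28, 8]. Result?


Insertions: 35->slot 2; 28->slot 6; 8->slot 8
Table: [None, None, 35, None, None, None, 28, None, 8, None, None]


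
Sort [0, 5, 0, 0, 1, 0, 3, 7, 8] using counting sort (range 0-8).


Count array: [4, 1, 0, 1, 0, 1, 0, 1, 1]
Reconstruct: [0, 0, 0, 0, 1, 3, 5, 7, 8]


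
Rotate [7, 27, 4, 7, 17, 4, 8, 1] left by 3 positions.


Left rotate by 3: [7, 17, 4, 8, 1, 7, 27, 4]


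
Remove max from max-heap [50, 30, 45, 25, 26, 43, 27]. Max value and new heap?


Max = 50
Replace root with last, heapify down
Resulting heap: [45, 30, 43, 25, 26, 27]


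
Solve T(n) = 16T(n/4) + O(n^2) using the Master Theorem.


a=16, b=4, c=2. log_4(16)=2 = c=2. Case 2: O(n^c log n) = O(n^2 log n)
Complexity: O(n^2 log n)


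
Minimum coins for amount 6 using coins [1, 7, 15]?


dp[0]=0; dp[i]=1+min(dp[i-c] for c in coins)
...dp[1]=1, dp[2]=2, dp[3]=3, dp[4]=4, dp[5]=5, dp[6]=6
Minimum coins for 6 = 6


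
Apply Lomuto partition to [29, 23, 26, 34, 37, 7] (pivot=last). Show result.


Elements <= 7 go left of pivot.
Result: [7, 23, 26, 34, 37, 29], pivot at index 0


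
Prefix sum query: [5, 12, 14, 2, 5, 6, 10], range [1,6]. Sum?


Prefix sums: [0, 5, 17, 31, 33, 38, 44, 54]
Sum[1..6] = prefix[7] - prefix[1] = 54 - 5 = 49


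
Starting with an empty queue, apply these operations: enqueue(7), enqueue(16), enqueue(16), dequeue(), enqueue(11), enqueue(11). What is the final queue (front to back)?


enqueue(7) -> [7]
enqueue(16) -> [7, 16]
enqueue(16) -> [7, 16, 16]
dequeue() returns 7 -> [16, 16]
enqueue(11) -> [16, 16, 11]
enqueue(11) -> [16, 16, 11, 11]
Final queue (front to back): [16, 16, 11, 11]


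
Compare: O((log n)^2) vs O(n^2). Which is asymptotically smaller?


polylogarithmic grows slower than quadratic
O((log n)^2) is asymptotically smaller; O(n^2) grows faster


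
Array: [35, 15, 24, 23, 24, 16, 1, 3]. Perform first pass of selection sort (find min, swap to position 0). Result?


After one pass: [1, 15, 24, 23, 24, 16, 35, 3]


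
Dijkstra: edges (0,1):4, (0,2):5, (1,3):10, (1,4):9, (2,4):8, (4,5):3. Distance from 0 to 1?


Dijkstra from 0:
Distances: {0: 0, 1: 4, 2: 5, 3: 14, 4: 13, 5: 16}
Shortest distance to 1 = 4, path = [0, 1]


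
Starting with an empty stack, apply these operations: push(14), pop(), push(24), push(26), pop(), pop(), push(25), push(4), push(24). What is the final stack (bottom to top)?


push(14) -> [14]
pop() returns 14 -> []
push(24) -> [24]
push(26) -> [24, 26]
pop() returns 26 -> [24]
pop() returns 24 -> []
push(25) -> [25]
push(4) -> [25, 4]
push(24) -> [25, 4, 24]
Final stack (bottom to top): [25, 4, 24]


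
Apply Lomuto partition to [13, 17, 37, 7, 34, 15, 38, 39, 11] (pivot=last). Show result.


Elements <= 11 go left of pivot.
Result: [7, 11, 37, 13, 34, 15, 38, 39, 17], pivot at index 1


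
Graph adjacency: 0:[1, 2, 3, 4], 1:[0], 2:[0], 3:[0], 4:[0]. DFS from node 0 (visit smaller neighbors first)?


DFS stack-based: start with [0]
Visit order: [0, 1, 2, 3, 4]


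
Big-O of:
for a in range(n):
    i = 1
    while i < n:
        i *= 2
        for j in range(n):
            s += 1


Per nesting level: O(n) * O(log n) * O(n) = O(n^2 log n)
Complexity: O(n^2 log n)


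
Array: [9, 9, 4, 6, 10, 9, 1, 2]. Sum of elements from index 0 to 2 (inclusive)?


Prefix sums: [0, 9, 18, 22, 28, 38, 47, 48, 50]
Sum[0..2] = prefix[3] - prefix[0] = 22 - 0 = 22


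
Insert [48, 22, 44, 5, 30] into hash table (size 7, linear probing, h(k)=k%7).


Insertions: 48->slot 6; 22->slot 1; 44->slot 2; 5->slot 5; 30->slot 3
Table: [None, 22, 44, 30, None, 5, 48]


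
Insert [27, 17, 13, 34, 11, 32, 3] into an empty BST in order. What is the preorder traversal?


Root = 27; build tree by BST insertion.
Preorder traversal: [27, 17, 13, 11, 3, 34, 32]


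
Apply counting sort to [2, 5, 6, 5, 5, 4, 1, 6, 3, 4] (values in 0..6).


Count array: [0, 1, 1, 1, 2, 3, 2]
Reconstruct: [1, 2, 3, 4, 4, 5, 5, 5, 6, 6]


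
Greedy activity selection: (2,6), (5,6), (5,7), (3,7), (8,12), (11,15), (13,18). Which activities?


Greedy: pick earliest-ending, then skip overlaps.
Selected (3 activities): [(2, 6), (8, 12), (13, 18)]


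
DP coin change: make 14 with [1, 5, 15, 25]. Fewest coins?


dp[0]=0; dp[i]=1+min(dp[i-c] for c in coins)
...dp[9]=5, dp[10]=2, dp[11]=3, dp[12]=4, dp[13]=5, dp[14]=6
Minimum coins for 14 = 6


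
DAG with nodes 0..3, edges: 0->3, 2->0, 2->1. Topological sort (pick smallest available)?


Kahn's algorithm, process smallest node first
Order: [2, 0, 1, 3]


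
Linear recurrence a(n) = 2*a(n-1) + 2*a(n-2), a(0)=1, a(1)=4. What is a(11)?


Build bottom-up:
...a(9)=11584, a(10)=31648, a(11)=2*31648+2*11584=86464


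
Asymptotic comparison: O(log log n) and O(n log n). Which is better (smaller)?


double-logarithmic grows slower than linearithmic
O(log log n) is asymptotically smaller; O(n log n) grows faster


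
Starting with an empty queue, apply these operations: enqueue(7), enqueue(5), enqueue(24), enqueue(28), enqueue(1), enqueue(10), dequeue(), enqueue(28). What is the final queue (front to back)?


enqueue(7) -> [7]
enqueue(5) -> [7, 5]
enqueue(24) -> [7, 5, 24]
enqueue(28) -> [7, 5, 24, 28]
enqueue(1) -> [7, 5, 24, 28, 1]
enqueue(10) -> [7, 5, 24, 28, 1, 10]
dequeue() returns 7 -> [5, 24, 28, 1, 10]
enqueue(28) -> [5, 24, 28, 1, 10, 28]
Final queue (front to back): [5, 24, 28, 1, 10, 28]


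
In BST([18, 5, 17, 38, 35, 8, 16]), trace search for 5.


BST root = 18
Search for 5: compare at each node
Path: [18, 5]


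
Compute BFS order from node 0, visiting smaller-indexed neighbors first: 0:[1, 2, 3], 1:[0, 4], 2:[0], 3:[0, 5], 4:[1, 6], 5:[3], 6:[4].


BFS queue: start with [0]
Visit order: [0, 1, 2, 3, 4, 5, 6]


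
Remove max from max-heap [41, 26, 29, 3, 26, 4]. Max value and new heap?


Max = 41
Replace root with last, heapify down
Resulting heap: [29, 26, 4, 3, 26]


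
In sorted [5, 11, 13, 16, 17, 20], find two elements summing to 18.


Two pointers: lo=0, hi=5
Found pair: (5, 13) summing to 18


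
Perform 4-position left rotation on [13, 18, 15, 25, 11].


Left rotate by 4: [11, 13, 18, 15, 25]


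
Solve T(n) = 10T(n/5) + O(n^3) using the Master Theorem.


a=10, b=5, c=3. log_5(10)=1.431 < c=3. Case 3: O(n^c) = O(n^3)
Complexity: O(n^3)


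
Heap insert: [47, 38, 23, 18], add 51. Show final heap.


Append 51: [47, 38, 23, 18, 51]
Bubble up: swap idx 4(51) with idx 1(38); swap idx 1(51) with idx 0(47)
Result: [51, 47, 23, 18, 38]


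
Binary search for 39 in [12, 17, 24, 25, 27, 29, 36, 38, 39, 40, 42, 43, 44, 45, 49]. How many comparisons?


Search for 39:
[0,14] mid=7 arr[7]=38
[8,14] mid=11 arr[11]=43
[8,10] mid=9 arr[9]=40
[8,8] mid=8 arr[8]=39
Total: 4 comparisons


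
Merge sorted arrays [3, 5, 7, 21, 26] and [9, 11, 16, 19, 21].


Compare heads, take smaller each step.
Merged: [3, 5, 7, 9, 11, 16, 19, 21, 21, 26]


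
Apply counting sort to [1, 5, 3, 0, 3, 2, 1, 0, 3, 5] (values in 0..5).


Count array: [2, 2, 1, 3, 0, 2]
Reconstruct: [0, 0, 1, 1, 2, 3, 3, 3, 5, 5]


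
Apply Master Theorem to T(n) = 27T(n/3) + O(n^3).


a=27, b=3, c=3. log_3(27)=3 = c=3. Case 2: O(n^c log n) = O(n^3 log n)
Complexity: O(n^3 log n)


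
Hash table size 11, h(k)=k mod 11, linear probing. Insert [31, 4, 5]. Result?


Insertions: 31->slot 9; 4->slot 4; 5->slot 5
Table: [None, None, None, None, 4, 5, None, None, None, 31, None]


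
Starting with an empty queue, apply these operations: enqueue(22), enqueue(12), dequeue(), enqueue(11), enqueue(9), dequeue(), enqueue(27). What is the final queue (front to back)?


enqueue(22) -> [22]
enqueue(12) -> [22, 12]
dequeue() returns 22 -> [12]
enqueue(11) -> [12, 11]
enqueue(9) -> [12, 11, 9]
dequeue() returns 12 -> [11, 9]
enqueue(27) -> [11, 9, 27]
Final queue (front to back): [11, 9, 27]


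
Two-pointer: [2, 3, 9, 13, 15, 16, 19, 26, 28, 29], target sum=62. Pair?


Two pointers: lo=0, hi=9
No pair sums to 62


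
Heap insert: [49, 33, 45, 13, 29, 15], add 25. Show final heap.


Append 25: [49, 33, 45, 13, 29, 15, 25]
Bubble up: no swaps needed
Result: [49, 33, 45, 13, 29, 15, 25]


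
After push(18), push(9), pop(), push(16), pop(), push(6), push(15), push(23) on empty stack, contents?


push(18) -> [18]
push(9) -> [18, 9]
pop() returns 9 -> [18]
push(16) -> [18, 16]
pop() returns 16 -> [18]
push(6) -> [18, 6]
push(15) -> [18, 6, 15]
push(23) -> [18, 6, 15, 23]
Final stack (bottom to top): [18, 6, 15, 23]


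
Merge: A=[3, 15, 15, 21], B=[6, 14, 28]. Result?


Compare heads, take smaller each step.
Merged: [3, 6, 14, 15, 15, 21, 28]


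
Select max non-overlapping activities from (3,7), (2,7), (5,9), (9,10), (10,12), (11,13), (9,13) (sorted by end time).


Greedy: pick earliest-ending, then skip overlaps.
Selected (3 activities): [(3, 7), (9, 10), (10, 12)]


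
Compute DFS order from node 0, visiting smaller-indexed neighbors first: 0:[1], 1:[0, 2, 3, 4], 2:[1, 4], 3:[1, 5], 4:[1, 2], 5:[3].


DFS stack-based: start with [0]
Visit order: [0, 1, 2, 4, 3, 5]


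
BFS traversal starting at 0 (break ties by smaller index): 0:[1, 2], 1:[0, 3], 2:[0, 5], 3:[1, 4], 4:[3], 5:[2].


BFS queue: start with [0]
Visit order: [0, 1, 2, 3, 5, 4]


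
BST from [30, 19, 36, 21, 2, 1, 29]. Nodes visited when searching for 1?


BST root = 30
Search for 1: compare at each node
Path: [30, 19, 2, 1]


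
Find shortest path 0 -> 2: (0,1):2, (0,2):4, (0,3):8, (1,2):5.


Dijkstra from 0:
Distances: {0: 0, 1: 2, 2: 4, 3: 8}
Shortest distance to 2 = 4, path = [0, 2]


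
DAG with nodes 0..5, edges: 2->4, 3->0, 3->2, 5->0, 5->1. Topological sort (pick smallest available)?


Kahn's algorithm, process smallest node first
Order: [3, 2, 4, 5, 0, 1]


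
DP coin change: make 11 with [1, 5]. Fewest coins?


dp[0]=0; dp[i]=1+min(dp[i-c] for c in coins)
...dp[6]=2, dp[7]=3, dp[8]=4, dp[9]=5, dp[10]=2, dp[11]=3
Minimum coins for 11 = 3


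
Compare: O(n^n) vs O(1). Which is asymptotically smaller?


constant grows slower than n^n
O(1) is asymptotically smaller; O(n^n) grows faster


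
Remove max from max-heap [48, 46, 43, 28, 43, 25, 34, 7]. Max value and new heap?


Max = 48
Replace root with last, heapify down
Resulting heap: [46, 43, 43, 28, 7, 25, 34]


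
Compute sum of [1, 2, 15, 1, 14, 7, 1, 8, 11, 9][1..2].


Prefix sums: [0, 1, 3, 18, 19, 33, 40, 41, 49, 60, 69]
Sum[1..2] = prefix[3] - prefix[1] = 18 - 1 = 17


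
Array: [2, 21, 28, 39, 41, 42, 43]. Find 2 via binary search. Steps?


Search for 2:
[0,6] mid=3 arr[3]=39
[0,2] mid=1 arr[1]=21
[0,0] mid=0 arr[0]=2
Total: 3 comparisons


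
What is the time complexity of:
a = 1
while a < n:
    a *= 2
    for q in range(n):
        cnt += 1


Per nesting level: O(log n) * O(n) = O(n log n)
Complexity: O(n log n)


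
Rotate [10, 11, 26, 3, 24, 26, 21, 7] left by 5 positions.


Left rotate by 5: [26, 21, 7, 10, 11, 26, 3, 24]


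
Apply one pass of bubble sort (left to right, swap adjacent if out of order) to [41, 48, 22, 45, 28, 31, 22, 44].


After one pass: [41, 22, 45, 28, 31, 22, 44, 48]


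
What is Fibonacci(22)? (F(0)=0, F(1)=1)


F(n)=F(n-1)+F(n-2)
...F(20)=6765, F(21)=10946, F(22)=17711


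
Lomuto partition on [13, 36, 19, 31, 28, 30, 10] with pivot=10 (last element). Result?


Elements <= 10 go left of pivot.
Result: [10, 36, 19, 31, 28, 30, 13], pivot at index 0


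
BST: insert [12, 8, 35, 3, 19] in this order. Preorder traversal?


Root = 12; build tree by BST insertion.
Preorder traversal: [12, 8, 3, 35, 19]


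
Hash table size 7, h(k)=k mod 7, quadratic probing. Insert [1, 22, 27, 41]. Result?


Insertions: 1->slot 1; 22->slot 2; 27->slot 6; 41->slot 0
Table: [41, 1, 22, None, None, None, 27]


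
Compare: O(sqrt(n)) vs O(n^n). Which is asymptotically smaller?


sublinear grows slower than n^n
O(sqrt(n)) is asymptotically smaller; O(n^n) grows faster


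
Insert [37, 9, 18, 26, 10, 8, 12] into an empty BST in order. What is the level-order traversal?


Root = 37; build tree by BST insertion.
Level-Order traversal: [37, 9, 8, 18, 10, 26, 12]


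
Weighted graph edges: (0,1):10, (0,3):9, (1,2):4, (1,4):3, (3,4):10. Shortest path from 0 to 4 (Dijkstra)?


Dijkstra from 0:
Distances: {0: 0, 1: 10, 2: 14, 3: 9, 4: 13}
Shortest distance to 4 = 13, path = [0, 1, 4]


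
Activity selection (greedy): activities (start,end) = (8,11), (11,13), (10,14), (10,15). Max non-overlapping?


Greedy: pick earliest-ending, then skip overlaps.
Selected (2 activities): [(8, 11), (11, 13)]


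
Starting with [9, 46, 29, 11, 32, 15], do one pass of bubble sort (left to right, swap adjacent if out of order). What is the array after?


After one pass: [9, 29, 11, 32, 15, 46]


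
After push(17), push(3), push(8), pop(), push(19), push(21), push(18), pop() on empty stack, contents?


push(17) -> [17]
push(3) -> [17, 3]
push(8) -> [17, 3, 8]
pop() returns 8 -> [17, 3]
push(19) -> [17, 3, 19]
push(21) -> [17, 3, 19, 21]
push(18) -> [17, 3, 19, 21, 18]
pop() returns 18 -> [17, 3, 19, 21]
Final stack (bottom to top): [17, 3, 19, 21]


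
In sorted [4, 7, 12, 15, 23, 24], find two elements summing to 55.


Two pointers: lo=0, hi=5
No pair sums to 55


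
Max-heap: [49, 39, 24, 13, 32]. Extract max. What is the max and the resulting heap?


Max = 49
Replace root with last, heapify down
Resulting heap: [39, 32, 24, 13]


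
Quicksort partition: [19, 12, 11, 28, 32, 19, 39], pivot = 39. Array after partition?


Elements <= 39 go left of pivot.
Result: [19, 12, 11, 28, 32, 19, 39], pivot at index 6


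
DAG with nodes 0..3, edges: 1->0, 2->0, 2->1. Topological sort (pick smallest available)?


Kahn's algorithm, process smallest node first
Order: [2, 1, 0, 3]


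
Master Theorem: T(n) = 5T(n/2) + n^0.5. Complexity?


a=5, b=2, c=0.5. log_2(5)=2.322 > c=0.5. Case 1: O(n^log_b(a)) = O(n^2.322)
Complexity: O(n^2.322)


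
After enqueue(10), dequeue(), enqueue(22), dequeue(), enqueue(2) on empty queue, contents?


enqueue(10) -> [10]
dequeue() returns 10 -> []
enqueue(22) -> [22]
dequeue() returns 22 -> []
enqueue(2) -> [2]
Final queue (front to back): [2]


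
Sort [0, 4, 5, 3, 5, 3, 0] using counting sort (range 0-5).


Count array: [2, 0, 0, 2, 1, 2]
Reconstruct: [0, 0, 3, 3, 4, 5, 5]


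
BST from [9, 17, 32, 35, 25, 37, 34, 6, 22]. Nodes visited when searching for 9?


BST root = 9
Search for 9: compare at each node
Path: [9]


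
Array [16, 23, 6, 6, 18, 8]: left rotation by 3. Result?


Left rotate by 3: [6, 18, 8, 16, 23, 6]


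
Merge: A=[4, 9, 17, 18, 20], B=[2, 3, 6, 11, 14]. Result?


Compare heads, take smaller each step.
Merged: [2, 3, 4, 6, 9, 11, 14, 17, 18, 20]


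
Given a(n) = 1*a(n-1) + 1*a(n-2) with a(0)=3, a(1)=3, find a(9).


Build bottom-up:
...a(7)=63, a(8)=102, a(9)=1*102+1*63=165


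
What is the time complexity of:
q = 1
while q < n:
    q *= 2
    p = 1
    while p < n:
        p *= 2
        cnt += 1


Per nesting level: O(log n) * O(log n) = O((log n)^2)
Complexity: O((log n)^2)


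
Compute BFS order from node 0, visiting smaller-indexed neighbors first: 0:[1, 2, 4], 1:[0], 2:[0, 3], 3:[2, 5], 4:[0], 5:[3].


BFS queue: start with [0]
Visit order: [0, 1, 2, 4, 3, 5]


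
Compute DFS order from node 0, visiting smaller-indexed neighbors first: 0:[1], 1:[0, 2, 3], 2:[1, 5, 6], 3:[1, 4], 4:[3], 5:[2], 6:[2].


DFS stack-based: start with [0]
Visit order: [0, 1, 2, 5, 6, 3, 4]


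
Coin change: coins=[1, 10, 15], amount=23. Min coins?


dp[0]=0; dp[i]=1+min(dp[i-c] for c in coins)
...dp[18]=4, dp[19]=5, dp[20]=2, dp[21]=3, dp[22]=4, dp[23]=5
Minimum coins for 23 = 5


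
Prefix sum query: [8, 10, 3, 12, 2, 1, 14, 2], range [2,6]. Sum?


Prefix sums: [0, 8, 18, 21, 33, 35, 36, 50, 52]
Sum[2..6] = prefix[7] - prefix[2] = 50 - 18 = 32


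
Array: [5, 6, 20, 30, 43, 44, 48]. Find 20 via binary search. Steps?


Search for 20:
[0,6] mid=3 arr[3]=30
[0,2] mid=1 arr[1]=6
[2,2] mid=2 arr[2]=20
Total: 3 comparisons


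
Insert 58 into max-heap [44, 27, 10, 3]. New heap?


Append 58: [44, 27, 10, 3, 58]
Bubble up: swap idx 4(58) with idx 1(27); swap idx 1(58) with idx 0(44)
Result: [58, 44, 10, 3, 27]


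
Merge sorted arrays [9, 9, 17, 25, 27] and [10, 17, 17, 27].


Compare heads, take smaller each step.
Merged: [9, 9, 10, 17, 17, 17, 25, 27, 27]


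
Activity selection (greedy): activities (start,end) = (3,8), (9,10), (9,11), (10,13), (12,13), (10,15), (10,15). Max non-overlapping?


Greedy: pick earliest-ending, then skip overlaps.
Selected (3 activities): [(3, 8), (9, 10), (10, 13)]


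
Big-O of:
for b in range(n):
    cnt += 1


Per nesting level: O(n) = O(n)
Complexity: O(n)


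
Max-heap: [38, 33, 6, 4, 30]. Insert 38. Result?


Append 38: [38, 33, 6, 4, 30, 38]
Bubble up: swap idx 5(38) with idx 2(6)
Result: [38, 33, 38, 4, 30, 6]


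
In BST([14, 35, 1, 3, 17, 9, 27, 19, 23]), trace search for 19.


BST root = 14
Search for 19: compare at each node
Path: [14, 35, 17, 27, 19]


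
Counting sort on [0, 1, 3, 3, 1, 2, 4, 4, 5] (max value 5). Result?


Count array: [1, 2, 1, 2, 2, 1]
Reconstruct: [0, 1, 1, 2, 3, 3, 4, 4, 5]


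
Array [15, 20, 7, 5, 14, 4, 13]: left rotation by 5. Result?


Left rotate by 5: [4, 13, 15, 20, 7, 5, 14]


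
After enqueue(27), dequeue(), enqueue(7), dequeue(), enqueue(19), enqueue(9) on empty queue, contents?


enqueue(27) -> [27]
dequeue() returns 27 -> []
enqueue(7) -> [7]
dequeue() returns 7 -> []
enqueue(19) -> [19]
enqueue(9) -> [19, 9]
Final queue (front to back): [19, 9]


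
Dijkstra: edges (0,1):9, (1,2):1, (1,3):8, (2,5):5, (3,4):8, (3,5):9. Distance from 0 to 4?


Dijkstra from 0:
Distances: {0: 0, 1: 9, 2: 10, 3: 17, 4: 25, 5: 15}
Shortest distance to 4 = 25, path = [0, 1, 3, 4]


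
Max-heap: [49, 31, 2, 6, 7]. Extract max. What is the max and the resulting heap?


Max = 49
Replace root with last, heapify down
Resulting heap: [31, 7, 2, 6]


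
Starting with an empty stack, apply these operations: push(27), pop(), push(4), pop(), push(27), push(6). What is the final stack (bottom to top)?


push(27) -> [27]
pop() returns 27 -> []
push(4) -> [4]
pop() returns 4 -> []
push(27) -> [27]
push(6) -> [27, 6]
Final stack (bottom to top): [27, 6]


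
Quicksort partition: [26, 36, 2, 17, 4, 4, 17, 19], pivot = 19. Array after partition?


Elements <= 19 go left of pivot.
Result: [2, 17, 4, 4, 17, 19, 26, 36], pivot at index 5


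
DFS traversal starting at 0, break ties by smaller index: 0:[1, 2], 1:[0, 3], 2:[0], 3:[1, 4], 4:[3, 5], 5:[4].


DFS stack-based: start with [0]
Visit order: [0, 1, 3, 4, 5, 2]


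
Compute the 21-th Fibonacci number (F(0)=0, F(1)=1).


F(n)=F(n-1)+F(n-2)
...F(19)=4181, F(20)=6765, F(21)=10946


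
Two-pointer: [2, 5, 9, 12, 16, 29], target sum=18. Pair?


Two pointers: lo=0, hi=5
Found pair: (2, 16) summing to 18


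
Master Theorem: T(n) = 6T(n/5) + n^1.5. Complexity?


a=6, b=5, c=1.5. log_5(6)=1.113 < c=1.5. Case 3: O(n^c) = O(n^1.500)
Complexity: O(n^1.500)


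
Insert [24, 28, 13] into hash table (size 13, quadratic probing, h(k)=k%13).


Insertions: 24->slot 11; 28->slot 2; 13->slot 0
Table: [13, None, 28, None, None, None, None, None, None, None, None, 24, None]


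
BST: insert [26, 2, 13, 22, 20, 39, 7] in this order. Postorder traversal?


Root = 26; build tree by BST insertion.
Postorder traversal: [7, 20, 22, 13, 2, 39, 26]


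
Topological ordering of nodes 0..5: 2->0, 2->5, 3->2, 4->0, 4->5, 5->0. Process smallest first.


Kahn's algorithm, process smallest node first
Order: [1, 3, 2, 4, 5, 0]


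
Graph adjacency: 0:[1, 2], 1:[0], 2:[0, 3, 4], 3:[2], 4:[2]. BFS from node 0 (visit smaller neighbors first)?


BFS queue: start with [0]
Visit order: [0, 1, 2, 3, 4]


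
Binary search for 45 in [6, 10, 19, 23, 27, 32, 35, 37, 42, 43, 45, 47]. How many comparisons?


Search for 45:
[0,11] mid=5 arr[5]=32
[6,11] mid=8 arr[8]=42
[9,11] mid=10 arr[10]=45
Total: 3 comparisons


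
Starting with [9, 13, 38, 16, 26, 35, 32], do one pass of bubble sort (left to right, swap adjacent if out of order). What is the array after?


After one pass: [9, 13, 16, 26, 35, 32, 38]


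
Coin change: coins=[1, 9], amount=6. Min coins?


dp[0]=0; dp[i]=1+min(dp[i-c] for c in coins)
...dp[1]=1, dp[2]=2, dp[3]=3, dp[4]=4, dp[5]=5, dp[6]=6
Minimum coins for 6 = 6


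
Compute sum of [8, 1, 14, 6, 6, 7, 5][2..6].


Prefix sums: [0, 8, 9, 23, 29, 35, 42, 47]
Sum[2..6] = prefix[7] - prefix[2] = 47 - 9 = 38


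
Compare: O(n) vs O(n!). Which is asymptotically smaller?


linear grows slower than factorial
O(n) is asymptotically smaller; O(n!) grows faster


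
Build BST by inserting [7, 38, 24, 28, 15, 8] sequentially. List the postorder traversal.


Root = 7; build tree by BST insertion.
Postorder traversal: [8, 15, 28, 24, 38, 7]


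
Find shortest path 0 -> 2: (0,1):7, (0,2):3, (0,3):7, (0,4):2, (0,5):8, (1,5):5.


Dijkstra from 0:
Distances: {0: 0, 1: 7, 2: 3, 3: 7, 4: 2, 5: 8}
Shortest distance to 2 = 3, path = [0, 2]


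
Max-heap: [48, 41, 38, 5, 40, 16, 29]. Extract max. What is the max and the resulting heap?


Max = 48
Replace root with last, heapify down
Resulting heap: [41, 40, 38, 5, 29, 16]


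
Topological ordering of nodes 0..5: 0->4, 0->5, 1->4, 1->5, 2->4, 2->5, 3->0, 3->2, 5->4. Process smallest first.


Kahn's algorithm, process smallest node first
Order: [1, 3, 0, 2, 5, 4]


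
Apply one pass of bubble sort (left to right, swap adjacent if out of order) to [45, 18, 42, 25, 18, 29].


After one pass: [18, 42, 25, 18, 29, 45]


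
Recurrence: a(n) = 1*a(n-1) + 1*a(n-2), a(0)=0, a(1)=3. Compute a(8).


Build bottom-up:
...a(6)=24, a(7)=39, a(8)=1*39+1*24=63


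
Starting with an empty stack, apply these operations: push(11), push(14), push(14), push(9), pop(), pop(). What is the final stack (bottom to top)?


push(11) -> [11]
push(14) -> [11, 14]
push(14) -> [11, 14, 14]
push(9) -> [11, 14, 14, 9]
pop() returns 9 -> [11, 14, 14]
pop() returns 14 -> [11, 14]
Final stack (bottom to top): [11, 14]


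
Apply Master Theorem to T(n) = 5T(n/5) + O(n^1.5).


a=5, b=5, c=1.5. log_5(5)=1 < c=1.5. Case 3: O(n^c) = O(n^1.500)
Complexity: O(n^1.500)


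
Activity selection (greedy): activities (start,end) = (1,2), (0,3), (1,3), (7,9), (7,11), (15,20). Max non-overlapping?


Greedy: pick earliest-ending, then skip overlaps.
Selected (3 activities): [(1, 2), (7, 9), (15, 20)]


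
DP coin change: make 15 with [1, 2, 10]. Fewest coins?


dp[0]=0; dp[i]=1+min(dp[i-c] for c in coins)
...dp[10]=1, dp[11]=2, dp[12]=2, dp[13]=3, dp[14]=3, dp[15]=4
Minimum coins for 15 = 4


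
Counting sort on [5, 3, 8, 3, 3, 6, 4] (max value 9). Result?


Count array: [0, 0, 0, 3, 1, 1, 1, 0, 1, 0]
Reconstruct: [3, 3, 3, 4, 5, 6, 8]


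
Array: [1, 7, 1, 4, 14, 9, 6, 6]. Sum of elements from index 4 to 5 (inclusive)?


Prefix sums: [0, 1, 8, 9, 13, 27, 36, 42, 48]
Sum[4..5] = prefix[6] - prefix[4] = 36 - 13 = 23


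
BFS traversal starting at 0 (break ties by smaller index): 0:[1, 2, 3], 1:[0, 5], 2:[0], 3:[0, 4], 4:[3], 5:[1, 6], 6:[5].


BFS queue: start with [0]
Visit order: [0, 1, 2, 3, 5, 4, 6]


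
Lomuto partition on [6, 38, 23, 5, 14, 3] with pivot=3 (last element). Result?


Elements <= 3 go left of pivot.
Result: [3, 38, 23, 5, 14, 6], pivot at index 0


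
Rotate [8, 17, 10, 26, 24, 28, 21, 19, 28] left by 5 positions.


Left rotate by 5: [28, 21, 19, 28, 8, 17, 10, 26, 24]


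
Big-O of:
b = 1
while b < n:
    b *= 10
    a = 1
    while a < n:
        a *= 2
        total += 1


Per nesting level: O(log n) * O(log n) = O((log n)^2)
Complexity: O((log n)^2)


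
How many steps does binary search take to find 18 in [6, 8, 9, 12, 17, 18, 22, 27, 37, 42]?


Search for 18:
[0,9] mid=4 arr[4]=17
[5,9] mid=7 arr[7]=27
[5,6] mid=5 arr[5]=18
Total: 3 comparisons


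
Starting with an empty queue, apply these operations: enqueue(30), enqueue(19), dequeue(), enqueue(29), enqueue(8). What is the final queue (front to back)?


enqueue(30) -> [30]
enqueue(19) -> [30, 19]
dequeue() returns 30 -> [19]
enqueue(29) -> [19, 29]
enqueue(8) -> [19, 29, 8]
Final queue (front to back): [19, 29, 8]


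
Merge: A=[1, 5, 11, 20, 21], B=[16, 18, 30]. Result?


Compare heads, take smaller each step.
Merged: [1, 5, 11, 16, 18, 20, 21, 30]


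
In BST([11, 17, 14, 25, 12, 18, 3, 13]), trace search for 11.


BST root = 11
Search for 11: compare at each node
Path: [11]


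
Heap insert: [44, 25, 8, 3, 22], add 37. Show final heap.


Append 37: [44, 25, 8, 3, 22, 37]
Bubble up: swap idx 5(37) with idx 2(8)
Result: [44, 25, 37, 3, 22, 8]


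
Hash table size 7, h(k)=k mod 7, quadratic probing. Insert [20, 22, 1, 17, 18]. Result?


Insertions: 20->slot 6; 22->slot 1; 1->slot 2; 17->slot 3; 18->slot 4
Table: [None, 22, 1, 17, 18, None, 20]


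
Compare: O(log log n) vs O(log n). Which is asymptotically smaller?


double-logarithmic grows slower than logarithmic
O(log log n) is asymptotically smaller; O(log n) grows faster


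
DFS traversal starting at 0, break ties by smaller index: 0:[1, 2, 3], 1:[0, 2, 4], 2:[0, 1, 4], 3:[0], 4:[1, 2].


DFS stack-based: start with [0]
Visit order: [0, 1, 2, 4, 3]


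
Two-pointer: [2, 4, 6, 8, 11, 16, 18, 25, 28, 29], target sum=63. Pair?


Two pointers: lo=0, hi=9
No pair sums to 63


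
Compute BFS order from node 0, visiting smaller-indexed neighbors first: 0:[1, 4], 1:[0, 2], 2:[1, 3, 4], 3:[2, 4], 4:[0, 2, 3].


BFS queue: start with [0]
Visit order: [0, 1, 4, 2, 3]


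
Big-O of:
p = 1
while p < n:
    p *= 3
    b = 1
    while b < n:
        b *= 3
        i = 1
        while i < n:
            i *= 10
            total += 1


Per nesting level: O(log n) * O(log n) * O(log n) = O((log n)^3)
Complexity: O((log n)^3)


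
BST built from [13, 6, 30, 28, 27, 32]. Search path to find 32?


BST root = 13
Search for 32: compare at each node
Path: [13, 30, 32]


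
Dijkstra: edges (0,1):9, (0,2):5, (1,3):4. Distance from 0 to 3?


Dijkstra from 0:
Distances: {0: 0, 1: 9, 2: 5, 3: 13}
Shortest distance to 3 = 13, path = [0, 1, 3]


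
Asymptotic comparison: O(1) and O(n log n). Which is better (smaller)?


constant grows slower than linearithmic
O(1) is asymptotically smaller; O(n log n) grows faster


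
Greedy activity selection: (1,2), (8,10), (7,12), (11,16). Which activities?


Greedy: pick earliest-ending, then skip overlaps.
Selected (3 activities): [(1, 2), (8, 10), (11, 16)]


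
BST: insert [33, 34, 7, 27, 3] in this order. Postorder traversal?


Root = 33; build tree by BST insertion.
Postorder traversal: [3, 27, 7, 34, 33]


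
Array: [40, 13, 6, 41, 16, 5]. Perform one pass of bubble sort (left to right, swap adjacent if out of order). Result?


After one pass: [13, 6, 40, 16, 5, 41]


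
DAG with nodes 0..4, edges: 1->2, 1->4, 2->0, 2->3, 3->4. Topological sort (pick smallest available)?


Kahn's algorithm, process smallest node first
Order: [1, 2, 0, 3, 4]


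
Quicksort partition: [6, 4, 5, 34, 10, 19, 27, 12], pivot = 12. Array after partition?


Elements <= 12 go left of pivot.
Result: [6, 4, 5, 10, 12, 19, 27, 34], pivot at index 4


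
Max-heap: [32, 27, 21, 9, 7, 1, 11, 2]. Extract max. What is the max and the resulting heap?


Max = 32
Replace root with last, heapify down
Resulting heap: [27, 9, 21, 2, 7, 1, 11]


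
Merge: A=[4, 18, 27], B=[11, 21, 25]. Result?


Compare heads, take smaller each step.
Merged: [4, 11, 18, 21, 25, 27]


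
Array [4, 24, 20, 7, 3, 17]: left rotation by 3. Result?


Left rotate by 3: [7, 3, 17, 4, 24, 20]


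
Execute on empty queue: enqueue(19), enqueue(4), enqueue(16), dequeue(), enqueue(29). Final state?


enqueue(19) -> [19]
enqueue(4) -> [19, 4]
enqueue(16) -> [19, 4, 16]
dequeue() returns 19 -> [4, 16]
enqueue(29) -> [4, 16, 29]
Final queue (front to back): [4, 16, 29]


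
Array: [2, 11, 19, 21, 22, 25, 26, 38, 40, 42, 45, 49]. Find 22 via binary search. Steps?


Search for 22:
[0,11] mid=5 arr[5]=25
[0,4] mid=2 arr[2]=19
[3,4] mid=3 arr[3]=21
[4,4] mid=4 arr[4]=22
Total: 4 comparisons


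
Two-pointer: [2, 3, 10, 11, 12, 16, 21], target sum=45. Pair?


Two pointers: lo=0, hi=6
No pair sums to 45


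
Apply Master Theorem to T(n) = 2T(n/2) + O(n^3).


a=2, b=2, c=3. log_2(2)=1 < c=3. Case 3: O(n^c) = O(n^3)
Complexity: O(n^3)


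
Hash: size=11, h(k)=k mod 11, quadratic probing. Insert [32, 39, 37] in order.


Insertions: 32->slot 10; 39->slot 6; 37->slot 4
Table: [None, None, None, None, 37, None, 39, None, None, None, 32]


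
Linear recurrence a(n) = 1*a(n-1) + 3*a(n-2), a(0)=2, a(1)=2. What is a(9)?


Build bottom-up:
...a(7)=434, a(8)=1016, a(9)=1*1016+3*434=2318


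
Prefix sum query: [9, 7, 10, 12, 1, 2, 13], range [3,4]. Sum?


Prefix sums: [0, 9, 16, 26, 38, 39, 41, 54]
Sum[3..4] = prefix[5] - prefix[3] = 39 - 26 = 13


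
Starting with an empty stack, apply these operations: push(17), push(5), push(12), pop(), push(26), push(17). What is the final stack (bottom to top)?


push(17) -> [17]
push(5) -> [17, 5]
push(12) -> [17, 5, 12]
pop() returns 12 -> [17, 5]
push(26) -> [17, 5, 26]
push(17) -> [17, 5, 26, 17]
Final stack (bottom to top): [17, 5, 26, 17]


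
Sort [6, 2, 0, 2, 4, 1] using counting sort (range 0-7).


Count array: [1, 1, 2, 0, 1, 0, 1, 0]
Reconstruct: [0, 1, 2, 2, 4, 6]


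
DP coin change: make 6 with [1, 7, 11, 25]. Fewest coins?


dp[0]=0; dp[i]=1+min(dp[i-c] for c in coins)
...dp[1]=1, dp[2]=2, dp[3]=3, dp[4]=4, dp[5]=5, dp[6]=6
Minimum coins for 6 = 6


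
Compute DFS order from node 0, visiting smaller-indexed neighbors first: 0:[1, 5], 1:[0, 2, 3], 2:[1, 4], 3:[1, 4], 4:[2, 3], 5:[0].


DFS stack-based: start with [0]
Visit order: [0, 1, 2, 4, 3, 5]


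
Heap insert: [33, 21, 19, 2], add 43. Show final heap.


Append 43: [33, 21, 19, 2, 43]
Bubble up: swap idx 4(43) with idx 1(21); swap idx 1(43) with idx 0(33)
Result: [43, 33, 19, 2, 21]


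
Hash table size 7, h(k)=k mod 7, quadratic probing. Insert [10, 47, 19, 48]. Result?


Insertions: 10->slot 3; 47->slot 5; 19->slot 6; 48->slot 0
Table: [48, None, None, 10, None, 47, 19]


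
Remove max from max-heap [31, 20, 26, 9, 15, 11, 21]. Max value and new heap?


Max = 31
Replace root with last, heapify down
Resulting heap: [26, 20, 21, 9, 15, 11]


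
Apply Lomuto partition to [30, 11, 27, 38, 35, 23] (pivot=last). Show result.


Elements <= 23 go left of pivot.
Result: [11, 23, 27, 38, 35, 30], pivot at index 1


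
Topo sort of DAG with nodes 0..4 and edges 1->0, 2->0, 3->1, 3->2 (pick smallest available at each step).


Kahn's algorithm, process smallest node first
Order: [3, 1, 2, 0, 4]


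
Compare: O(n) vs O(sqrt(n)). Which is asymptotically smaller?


sublinear grows slower than linear
O(sqrt(n)) is asymptotically smaller; O(n) grows faster


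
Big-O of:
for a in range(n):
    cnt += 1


Per nesting level: O(n) = O(n)
Complexity: O(n)


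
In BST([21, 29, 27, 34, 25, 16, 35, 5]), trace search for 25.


BST root = 21
Search for 25: compare at each node
Path: [21, 29, 27, 25]


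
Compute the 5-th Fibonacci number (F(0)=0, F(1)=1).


F(n)=F(n-1)+F(n-2)
...F(3)=2, F(4)=3, F(5)=5


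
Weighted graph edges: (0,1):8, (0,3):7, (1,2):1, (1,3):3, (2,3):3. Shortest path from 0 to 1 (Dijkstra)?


Dijkstra from 0:
Distances: {0: 0, 1: 8, 2: 9, 3: 7}
Shortest distance to 1 = 8, path = [0, 1]


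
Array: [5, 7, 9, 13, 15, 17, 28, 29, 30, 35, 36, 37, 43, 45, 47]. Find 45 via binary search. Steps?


Search for 45:
[0,14] mid=7 arr[7]=29
[8,14] mid=11 arr[11]=37
[12,14] mid=13 arr[13]=45
Total: 3 comparisons


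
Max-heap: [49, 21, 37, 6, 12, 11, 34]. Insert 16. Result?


Append 16: [49, 21, 37, 6, 12, 11, 34, 16]
Bubble up: swap idx 7(16) with idx 3(6)
Result: [49, 21, 37, 16, 12, 11, 34, 6]


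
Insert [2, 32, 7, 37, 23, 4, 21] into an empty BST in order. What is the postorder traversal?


Root = 2; build tree by BST insertion.
Postorder traversal: [4, 21, 23, 7, 37, 32, 2]


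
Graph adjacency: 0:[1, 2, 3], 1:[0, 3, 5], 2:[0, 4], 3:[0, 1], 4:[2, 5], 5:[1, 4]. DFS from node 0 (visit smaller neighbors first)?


DFS stack-based: start with [0]
Visit order: [0, 1, 3, 5, 4, 2]


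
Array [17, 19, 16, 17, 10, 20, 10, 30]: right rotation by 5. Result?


Right rotate by 5: [17, 10, 20, 10, 30, 17, 19, 16]


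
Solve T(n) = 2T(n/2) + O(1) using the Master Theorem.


a=2, b=2, c=0. log_2(2)=1 > c=0. Case 1: O(n^log_b(a)) = O(n)
Complexity: O(n)


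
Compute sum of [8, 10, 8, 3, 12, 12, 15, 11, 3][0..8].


Prefix sums: [0, 8, 18, 26, 29, 41, 53, 68, 79, 82]
Sum[0..8] = prefix[9] - prefix[0] = 82 - 0 = 82


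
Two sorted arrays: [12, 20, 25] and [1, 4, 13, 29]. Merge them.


Compare heads, take smaller each step.
Merged: [1, 4, 12, 13, 20, 25, 29]


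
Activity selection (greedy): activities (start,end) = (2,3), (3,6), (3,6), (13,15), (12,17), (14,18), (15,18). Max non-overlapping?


Greedy: pick earliest-ending, then skip overlaps.
Selected (4 activities): [(2, 3), (3, 6), (13, 15), (15, 18)]


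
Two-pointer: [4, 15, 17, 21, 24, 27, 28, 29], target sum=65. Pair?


Two pointers: lo=0, hi=7
No pair sums to 65


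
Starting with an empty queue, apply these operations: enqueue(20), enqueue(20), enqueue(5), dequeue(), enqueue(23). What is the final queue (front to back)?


enqueue(20) -> [20]
enqueue(20) -> [20, 20]
enqueue(5) -> [20, 20, 5]
dequeue() returns 20 -> [20, 5]
enqueue(23) -> [20, 5, 23]
Final queue (front to back): [20, 5, 23]


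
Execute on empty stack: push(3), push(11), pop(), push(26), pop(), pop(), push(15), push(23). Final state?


push(3) -> [3]
push(11) -> [3, 11]
pop() returns 11 -> [3]
push(26) -> [3, 26]
pop() returns 26 -> [3]
pop() returns 3 -> []
push(15) -> [15]
push(23) -> [15, 23]
Final stack (bottom to top): [15, 23]


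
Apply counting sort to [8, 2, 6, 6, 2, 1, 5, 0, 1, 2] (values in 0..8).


Count array: [1, 2, 3, 0, 0, 1, 2, 0, 1]
Reconstruct: [0, 1, 1, 2, 2, 2, 5, 6, 6, 8]


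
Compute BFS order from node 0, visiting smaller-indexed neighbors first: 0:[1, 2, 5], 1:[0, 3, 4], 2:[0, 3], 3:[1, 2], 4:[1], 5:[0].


BFS queue: start with [0]
Visit order: [0, 1, 2, 5, 3, 4]


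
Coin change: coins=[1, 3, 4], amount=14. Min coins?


dp[0]=0; dp[i]=1+min(dp[i-c] for c in coins)
...dp[9]=3, dp[10]=3, dp[11]=3, dp[12]=3, dp[13]=4, dp[14]=4
Minimum coins for 14 = 4


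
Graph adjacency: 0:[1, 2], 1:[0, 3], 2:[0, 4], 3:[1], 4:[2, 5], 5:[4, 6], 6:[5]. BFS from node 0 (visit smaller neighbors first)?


BFS queue: start with [0]
Visit order: [0, 1, 2, 3, 4, 5, 6]


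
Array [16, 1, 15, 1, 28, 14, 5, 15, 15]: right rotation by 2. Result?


Right rotate by 2: [15, 15, 16, 1, 15, 1, 28, 14, 5]


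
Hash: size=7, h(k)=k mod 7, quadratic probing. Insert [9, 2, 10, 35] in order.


Insertions: 9->slot 2; 2->slot 3; 10->slot 4; 35->slot 0
Table: [35, None, 9, 2, 10, None, None]


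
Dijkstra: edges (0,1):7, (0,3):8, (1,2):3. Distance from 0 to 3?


Dijkstra from 0:
Distances: {0: 0, 1: 7, 2: 10, 3: 8}
Shortest distance to 3 = 8, path = [0, 3]


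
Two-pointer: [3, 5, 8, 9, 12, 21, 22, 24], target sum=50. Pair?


Two pointers: lo=0, hi=7
No pair sums to 50


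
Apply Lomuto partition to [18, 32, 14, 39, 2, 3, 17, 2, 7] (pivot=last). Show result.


Elements <= 7 go left of pivot.
Result: [2, 3, 2, 7, 18, 32, 17, 14, 39], pivot at index 3


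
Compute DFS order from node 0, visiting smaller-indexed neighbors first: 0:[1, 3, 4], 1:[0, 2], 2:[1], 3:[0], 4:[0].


DFS stack-based: start with [0]
Visit order: [0, 1, 2, 3, 4]


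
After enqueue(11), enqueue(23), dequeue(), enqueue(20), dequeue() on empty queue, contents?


enqueue(11) -> [11]
enqueue(23) -> [11, 23]
dequeue() returns 11 -> [23]
enqueue(20) -> [23, 20]
dequeue() returns 23 -> [20]
Final queue (front to back): [20]


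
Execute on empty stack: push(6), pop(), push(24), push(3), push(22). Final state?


push(6) -> [6]
pop() returns 6 -> []
push(24) -> [24]
push(3) -> [24, 3]
push(22) -> [24, 3, 22]
Final stack (bottom to top): [24, 3, 22]


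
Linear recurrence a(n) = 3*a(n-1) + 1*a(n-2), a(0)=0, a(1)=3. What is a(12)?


Build bottom-up:
...a(10)=128511, a(11)=424443, a(12)=3*424443+1*128511=1401840


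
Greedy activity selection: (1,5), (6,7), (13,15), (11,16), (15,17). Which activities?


Greedy: pick earliest-ending, then skip overlaps.
Selected (4 activities): [(1, 5), (6, 7), (13, 15), (15, 17)]


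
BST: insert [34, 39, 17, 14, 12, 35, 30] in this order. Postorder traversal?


Root = 34; build tree by BST insertion.
Postorder traversal: [12, 14, 30, 17, 35, 39, 34]


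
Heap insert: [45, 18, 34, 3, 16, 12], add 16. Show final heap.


Append 16: [45, 18, 34, 3, 16, 12, 16]
Bubble up: no swaps needed
Result: [45, 18, 34, 3, 16, 12, 16]


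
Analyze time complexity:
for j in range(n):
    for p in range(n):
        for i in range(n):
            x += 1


Per nesting level: O(n) * O(n) * O(n) = O(n^3)
Complexity: O(n^3)


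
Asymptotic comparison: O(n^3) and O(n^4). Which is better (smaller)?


cubic grows slower than quartic
O(n^3) is asymptotically smaller; O(n^4) grows faster


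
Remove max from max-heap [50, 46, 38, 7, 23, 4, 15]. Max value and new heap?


Max = 50
Replace root with last, heapify down
Resulting heap: [46, 23, 38, 7, 15, 4]


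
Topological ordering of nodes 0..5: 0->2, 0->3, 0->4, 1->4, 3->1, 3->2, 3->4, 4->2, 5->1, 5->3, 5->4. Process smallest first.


Kahn's algorithm, process smallest node first
Order: [0, 5, 3, 1, 4, 2]


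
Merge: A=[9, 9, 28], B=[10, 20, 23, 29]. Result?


Compare heads, take smaller each step.
Merged: [9, 9, 10, 20, 23, 28, 29]


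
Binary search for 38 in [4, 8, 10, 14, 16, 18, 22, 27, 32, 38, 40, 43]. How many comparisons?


Search for 38:
[0,11] mid=5 arr[5]=18
[6,11] mid=8 arr[8]=32
[9,11] mid=10 arr[10]=40
[9,9] mid=9 arr[9]=38
Total: 4 comparisons


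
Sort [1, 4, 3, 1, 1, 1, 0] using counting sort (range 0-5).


Count array: [1, 4, 0, 1, 1, 0]
Reconstruct: [0, 1, 1, 1, 1, 3, 4]


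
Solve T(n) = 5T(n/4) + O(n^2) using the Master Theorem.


a=5, b=4, c=2. log_4(5)=1.161 < c=2. Case 3: O(n^c) = O(n^2)
Complexity: O(n^2)


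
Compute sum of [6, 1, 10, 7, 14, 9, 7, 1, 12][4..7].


Prefix sums: [0, 6, 7, 17, 24, 38, 47, 54, 55, 67]
Sum[4..7] = prefix[8] - prefix[4] = 55 - 24 = 31
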